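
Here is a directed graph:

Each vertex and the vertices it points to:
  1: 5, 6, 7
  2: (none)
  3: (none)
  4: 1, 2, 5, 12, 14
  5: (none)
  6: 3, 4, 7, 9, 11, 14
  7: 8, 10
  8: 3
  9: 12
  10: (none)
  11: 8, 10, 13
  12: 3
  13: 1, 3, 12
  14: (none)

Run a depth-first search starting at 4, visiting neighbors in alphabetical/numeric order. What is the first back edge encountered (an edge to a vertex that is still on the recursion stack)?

6→4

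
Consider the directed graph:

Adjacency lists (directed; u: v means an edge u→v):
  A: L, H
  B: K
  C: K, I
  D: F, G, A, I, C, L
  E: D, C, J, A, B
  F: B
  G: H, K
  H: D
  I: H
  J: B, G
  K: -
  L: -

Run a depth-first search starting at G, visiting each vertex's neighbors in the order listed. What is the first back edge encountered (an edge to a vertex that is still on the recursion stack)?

D→G

DFS from G (visiting each vertex's neighbors in the order listed); mark gray on enter, black on exit:
G gray
  H gray
    D gray
      F gray
        B gray
          K gray
          K black
        B black
      F black
      D→G: G is gray → back edge
First back edge: D → G.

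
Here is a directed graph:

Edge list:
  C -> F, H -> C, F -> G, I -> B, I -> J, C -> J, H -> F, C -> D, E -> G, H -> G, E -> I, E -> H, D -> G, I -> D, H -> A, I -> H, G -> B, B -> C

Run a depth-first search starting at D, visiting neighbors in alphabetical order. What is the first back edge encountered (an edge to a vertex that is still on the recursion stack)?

C→D

DFS from D (visiting neighbors in alphabetical order); mark gray on enter, black on exit:
D gray
  G gray
    B gray
      C gray
        C→D: D is gray → back edge
First back edge: C → D.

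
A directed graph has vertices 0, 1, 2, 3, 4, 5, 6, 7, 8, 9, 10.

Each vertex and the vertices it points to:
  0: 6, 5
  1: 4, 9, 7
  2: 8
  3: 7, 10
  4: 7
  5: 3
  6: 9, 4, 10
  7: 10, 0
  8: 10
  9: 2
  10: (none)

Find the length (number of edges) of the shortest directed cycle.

For each vertex v, BFS finds the shortest path from v back to v.
The shortest such closed walk is 7 → 0 → 6 → 4 → 7, length 4.

4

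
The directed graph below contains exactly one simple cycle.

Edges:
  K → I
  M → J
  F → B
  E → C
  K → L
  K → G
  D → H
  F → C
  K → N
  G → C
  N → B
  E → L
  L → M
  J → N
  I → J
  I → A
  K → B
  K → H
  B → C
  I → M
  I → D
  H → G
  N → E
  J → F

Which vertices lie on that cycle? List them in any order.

DFS with gray/black marking from M:
M gray
  J gray
    N gray
      B gray
        C gray
        C black
      B black
      E gray
        L gray
          L→M: M is gray → back edge
Back edge closes the cycle M → J → N → E → L → M; its vertices are {E, J, L, M, N}.

E, J, L, M, N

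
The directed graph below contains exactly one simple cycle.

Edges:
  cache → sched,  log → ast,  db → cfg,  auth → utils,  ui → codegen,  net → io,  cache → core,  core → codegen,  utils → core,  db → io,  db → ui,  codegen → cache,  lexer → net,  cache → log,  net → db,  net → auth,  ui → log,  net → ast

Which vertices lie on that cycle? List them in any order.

core, cache, codegen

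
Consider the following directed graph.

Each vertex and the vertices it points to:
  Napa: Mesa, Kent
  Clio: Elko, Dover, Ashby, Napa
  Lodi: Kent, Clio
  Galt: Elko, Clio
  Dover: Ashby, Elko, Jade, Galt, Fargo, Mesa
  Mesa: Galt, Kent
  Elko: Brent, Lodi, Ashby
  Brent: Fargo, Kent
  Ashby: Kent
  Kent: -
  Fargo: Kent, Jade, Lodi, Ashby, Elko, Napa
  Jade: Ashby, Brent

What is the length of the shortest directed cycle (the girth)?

For each vertex v, BFS finds the shortest path from v back to v.
The shortest such closed walk is Dover → Galt → Clio → Dover, length 3.

3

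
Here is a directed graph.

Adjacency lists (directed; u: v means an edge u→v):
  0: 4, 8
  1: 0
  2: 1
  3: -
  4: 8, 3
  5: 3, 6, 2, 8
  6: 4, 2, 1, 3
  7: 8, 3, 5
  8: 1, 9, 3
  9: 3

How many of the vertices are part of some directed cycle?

4

A vertex is on a directed cycle iff it belongs to a strongly connected component of size ≥ 2 (or has a self-loop).
The vertices on cycles are {0, 1, 4, 8} — 4 in total.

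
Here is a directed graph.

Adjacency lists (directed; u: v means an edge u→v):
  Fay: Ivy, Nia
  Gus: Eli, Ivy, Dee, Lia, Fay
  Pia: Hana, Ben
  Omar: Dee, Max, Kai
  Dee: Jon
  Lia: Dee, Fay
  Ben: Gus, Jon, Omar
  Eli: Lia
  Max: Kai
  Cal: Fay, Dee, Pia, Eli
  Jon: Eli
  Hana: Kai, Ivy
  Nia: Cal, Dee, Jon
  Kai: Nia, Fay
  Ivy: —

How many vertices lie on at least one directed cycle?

14

A vertex is on a directed cycle iff it belongs to a strongly connected component of size ≥ 2 (or has a self-loop).
The vertices on cycles are {Ben, Cal, Dee, Eli, Fay, Gus, Jon, Kai, Lia, Max, Nia, Pia, Hana, Omar} — 14 in total.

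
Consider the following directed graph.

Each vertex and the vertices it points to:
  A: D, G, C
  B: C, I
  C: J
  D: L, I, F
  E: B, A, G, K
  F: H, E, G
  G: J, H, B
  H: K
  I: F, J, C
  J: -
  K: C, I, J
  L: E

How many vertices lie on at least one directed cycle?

10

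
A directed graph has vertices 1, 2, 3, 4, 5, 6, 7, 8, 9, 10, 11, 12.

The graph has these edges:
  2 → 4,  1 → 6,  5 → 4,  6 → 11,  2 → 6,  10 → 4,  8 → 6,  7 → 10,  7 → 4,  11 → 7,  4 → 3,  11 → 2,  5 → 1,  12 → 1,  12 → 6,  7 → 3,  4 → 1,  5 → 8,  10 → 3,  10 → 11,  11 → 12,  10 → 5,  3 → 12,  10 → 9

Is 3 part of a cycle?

Yes

3 is on a cycle iff 3 can reach itself via ≥1 edge.
3 → 12 → 6 → 11 → 7 → 3 — yes.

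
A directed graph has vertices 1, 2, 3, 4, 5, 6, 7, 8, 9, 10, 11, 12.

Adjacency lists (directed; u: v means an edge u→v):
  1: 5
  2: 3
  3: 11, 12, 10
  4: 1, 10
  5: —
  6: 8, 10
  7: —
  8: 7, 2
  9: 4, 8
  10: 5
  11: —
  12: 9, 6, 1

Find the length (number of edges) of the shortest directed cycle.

5

For each vertex v, BFS finds the shortest path from v back to v.
The shortest such closed walk is 12 → 9 → 8 → 2 → 3 → 12, length 5.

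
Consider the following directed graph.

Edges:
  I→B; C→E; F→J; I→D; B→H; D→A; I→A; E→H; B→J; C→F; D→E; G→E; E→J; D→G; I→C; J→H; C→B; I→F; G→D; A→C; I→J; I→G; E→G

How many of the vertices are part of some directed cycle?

5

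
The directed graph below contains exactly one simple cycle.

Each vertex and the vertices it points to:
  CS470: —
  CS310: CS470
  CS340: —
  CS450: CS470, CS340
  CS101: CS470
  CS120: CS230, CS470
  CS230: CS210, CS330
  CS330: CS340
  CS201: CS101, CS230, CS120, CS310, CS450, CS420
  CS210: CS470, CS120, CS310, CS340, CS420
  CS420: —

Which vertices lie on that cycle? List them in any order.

CS120, CS210, CS230

DFS with gray/black marking from CS230:
CS230 gray
  CS210 gray
    CS470 gray
    CS470 black
    CS120 gray
      CS120→CS230: CS230 is gray → back edge
Back edge closes the cycle CS230 → CS210 → CS120 → CS230; its vertices are {CS120, CS210, CS230}.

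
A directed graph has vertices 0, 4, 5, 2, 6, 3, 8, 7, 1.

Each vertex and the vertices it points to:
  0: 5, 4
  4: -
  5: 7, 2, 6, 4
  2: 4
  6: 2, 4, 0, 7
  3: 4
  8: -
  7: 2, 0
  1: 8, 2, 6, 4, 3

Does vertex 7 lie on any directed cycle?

7 is on a cycle iff 7 can reach itself via ≥1 edge.
7 → 0 → 5 → 7 — yes.

Yes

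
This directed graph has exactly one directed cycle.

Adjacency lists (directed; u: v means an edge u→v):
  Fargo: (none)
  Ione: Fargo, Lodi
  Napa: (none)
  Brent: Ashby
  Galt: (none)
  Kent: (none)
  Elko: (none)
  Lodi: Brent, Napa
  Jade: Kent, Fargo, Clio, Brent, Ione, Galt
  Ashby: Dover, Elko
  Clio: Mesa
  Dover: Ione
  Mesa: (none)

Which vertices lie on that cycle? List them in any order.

Ione, Lodi, Ashby, Brent, Dover

DFS with gray/black marking from Brent:
Brent gray
  Ashby gray
    Dover gray
      Ione gray
        Fargo gray
        Fargo black
        Lodi gray
          Lodi→Brent: Brent is gray → back edge
Back edge closes the cycle Brent → Ashby → Dover → Ione → Lodi → Brent; its vertices are {Ione, Lodi, Ashby, Brent, Dover}.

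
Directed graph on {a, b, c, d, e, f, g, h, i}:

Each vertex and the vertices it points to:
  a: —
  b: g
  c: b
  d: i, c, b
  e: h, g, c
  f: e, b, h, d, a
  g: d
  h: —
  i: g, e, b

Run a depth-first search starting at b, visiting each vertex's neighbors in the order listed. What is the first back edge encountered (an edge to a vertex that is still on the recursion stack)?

i→g

DFS from b (visiting each vertex's neighbors in the order listed); mark gray on enter, black on exit:
b gray
  g gray
    d gray
      i gray
        i→g: g is gray → back edge
First back edge: i → g.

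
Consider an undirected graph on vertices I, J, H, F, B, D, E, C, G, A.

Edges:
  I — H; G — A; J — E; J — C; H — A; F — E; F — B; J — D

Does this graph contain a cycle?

No

DFS, tracking each vertex's parent; an edge to a visited non-parent vertex closes a cycle.
Start from J:
visit J (parent –)
  visit D (parent J)
    D–J: parent, skip
  visit E (parent J)
    visit F (parent E)
      F–E: parent, skip
      visit B (parent F)
        B–F: parent, skip
    E–J: parent, skip
  visit C (parent J)
    C–J: parent, skip
visit I (parent –)
  visit H (parent I)
    visit A (parent H)
      visit G (parent A)
        G–A: parent, skip
      A–H: parent, skip
    H–I: parent, skip
No non-parent visited neighbor found — the graph is a forest.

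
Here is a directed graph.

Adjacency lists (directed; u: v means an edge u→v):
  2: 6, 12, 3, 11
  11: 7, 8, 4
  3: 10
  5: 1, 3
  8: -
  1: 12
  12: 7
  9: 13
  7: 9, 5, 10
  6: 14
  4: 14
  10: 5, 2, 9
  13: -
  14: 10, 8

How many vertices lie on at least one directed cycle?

A vertex is on a directed cycle iff it belongs to a strongly connected component of size ≥ 2 (or has a self-loop).
The vertices on cycles are {1, 2, 3, 4, 5, 6, 7, 10, 11, 12, 14} — 11 in total.

11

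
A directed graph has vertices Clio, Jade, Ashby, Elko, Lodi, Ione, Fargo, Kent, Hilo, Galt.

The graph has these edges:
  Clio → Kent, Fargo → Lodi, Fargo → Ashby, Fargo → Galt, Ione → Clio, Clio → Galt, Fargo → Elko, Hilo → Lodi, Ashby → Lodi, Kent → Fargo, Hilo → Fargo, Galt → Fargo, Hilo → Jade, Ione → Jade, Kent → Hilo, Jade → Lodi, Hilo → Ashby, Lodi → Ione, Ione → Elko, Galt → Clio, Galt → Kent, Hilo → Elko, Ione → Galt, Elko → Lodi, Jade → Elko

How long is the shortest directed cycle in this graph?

For each vertex v, BFS finds the shortest path from v back to v.
The shortest such closed walk is Galt → Clio → Galt, length 2.

2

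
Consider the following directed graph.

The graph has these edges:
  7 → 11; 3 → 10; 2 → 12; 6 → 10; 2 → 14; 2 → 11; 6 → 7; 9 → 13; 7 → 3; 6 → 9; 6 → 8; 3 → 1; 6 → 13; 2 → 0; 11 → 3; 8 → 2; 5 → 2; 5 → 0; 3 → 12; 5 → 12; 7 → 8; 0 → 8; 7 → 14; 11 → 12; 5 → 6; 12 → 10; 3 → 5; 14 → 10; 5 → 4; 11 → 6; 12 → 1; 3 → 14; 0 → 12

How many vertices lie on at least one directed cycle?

8

A vertex is on a directed cycle iff it belongs to a strongly connected component of size ≥ 2 (or has a self-loop).
The vertices on cycles are {0, 2, 3, 5, 6, 7, 8, 11} — 8 in total.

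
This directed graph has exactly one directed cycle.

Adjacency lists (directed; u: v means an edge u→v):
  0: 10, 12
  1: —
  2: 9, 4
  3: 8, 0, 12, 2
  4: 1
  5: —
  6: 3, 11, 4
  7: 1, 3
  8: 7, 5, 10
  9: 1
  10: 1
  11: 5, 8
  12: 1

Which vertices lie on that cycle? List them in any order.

3, 7, 8

DFS with gray/black marking from 3:
3 gray
  8 gray
    7 gray
      1 gray
      1 black
      7→3: 3 is gray → back edge
Back edge closes the cycle 3 → 8 → 7 → 3; its vertices are {3, 7, 8}.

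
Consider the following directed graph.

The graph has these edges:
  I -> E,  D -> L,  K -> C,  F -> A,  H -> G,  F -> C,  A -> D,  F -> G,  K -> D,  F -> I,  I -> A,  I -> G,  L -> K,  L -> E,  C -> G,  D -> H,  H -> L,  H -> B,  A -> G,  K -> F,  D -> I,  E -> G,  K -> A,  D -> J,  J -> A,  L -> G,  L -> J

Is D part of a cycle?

D is on a cycle iff D can reach itself via ≥1 edge.
D → L → K → D — yes.

Yes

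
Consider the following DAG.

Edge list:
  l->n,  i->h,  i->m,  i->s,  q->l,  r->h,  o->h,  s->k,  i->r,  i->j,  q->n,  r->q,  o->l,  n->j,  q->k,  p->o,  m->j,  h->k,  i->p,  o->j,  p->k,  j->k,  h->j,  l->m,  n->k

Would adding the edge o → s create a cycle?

No

Adding o→s creates a cycle iff s can already reach o.
Explore from s: no path reaches o. The graph stays acyclic.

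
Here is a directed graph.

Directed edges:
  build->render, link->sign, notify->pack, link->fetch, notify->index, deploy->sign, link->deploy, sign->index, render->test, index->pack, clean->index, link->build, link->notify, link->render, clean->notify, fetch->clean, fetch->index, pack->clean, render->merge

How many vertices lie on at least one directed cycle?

A vertex is on a directed cycle iff it belongs to a strongly connected component of size ≥ 2 (or has a self-loop).
The vertices on cycles are {pack, clean, index, notify} — 4 in total.

4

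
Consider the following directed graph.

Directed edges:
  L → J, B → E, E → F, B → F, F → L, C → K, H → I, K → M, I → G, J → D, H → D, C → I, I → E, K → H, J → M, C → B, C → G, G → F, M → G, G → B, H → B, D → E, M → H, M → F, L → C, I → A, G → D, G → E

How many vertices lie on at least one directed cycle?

12

A vertex is on a directed cycle iff it belongs to a strongly connected component of size ≥ 2 (or has a self-loop).
The vertices on cycles are {B, C, D, E, F, G, H, I, J, K, L, M} — 12 in total.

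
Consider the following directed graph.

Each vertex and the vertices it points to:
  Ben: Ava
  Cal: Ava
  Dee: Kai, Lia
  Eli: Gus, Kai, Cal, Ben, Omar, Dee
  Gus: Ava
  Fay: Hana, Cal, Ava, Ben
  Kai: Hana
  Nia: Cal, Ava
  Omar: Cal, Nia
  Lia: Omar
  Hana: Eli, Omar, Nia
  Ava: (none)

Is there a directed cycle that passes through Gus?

Gus lies on a cycle iff there is a path from Gus back to itself.
Exploring from Gus, it never reaches itself; equivalently, its strongly connected component is a singleton.

No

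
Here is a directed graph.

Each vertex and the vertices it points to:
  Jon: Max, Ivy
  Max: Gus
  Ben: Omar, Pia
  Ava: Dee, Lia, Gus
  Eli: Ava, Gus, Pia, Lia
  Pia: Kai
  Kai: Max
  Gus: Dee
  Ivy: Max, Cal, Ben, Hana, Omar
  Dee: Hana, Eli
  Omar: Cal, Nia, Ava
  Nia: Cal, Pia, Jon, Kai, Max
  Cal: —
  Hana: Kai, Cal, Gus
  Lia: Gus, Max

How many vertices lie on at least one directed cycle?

14

A vertex is on a directed cycle iff it belongs to a strongly connected component of size ≥ 2 (or has a self-loop).
The vertices on cycles are {Ava, Ben, Dee, Eli, Gus, Ivy, Jon, Kai, Lia, Max, Nia, Pia, Hana, Omar} — 14 in total.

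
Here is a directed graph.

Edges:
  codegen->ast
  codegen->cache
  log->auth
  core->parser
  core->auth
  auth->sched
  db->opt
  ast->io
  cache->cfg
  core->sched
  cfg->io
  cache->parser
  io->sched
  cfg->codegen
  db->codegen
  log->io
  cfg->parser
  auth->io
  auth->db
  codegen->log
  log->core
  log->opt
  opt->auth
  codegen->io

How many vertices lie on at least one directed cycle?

8

A vertex is on a directed cycle iff it belongs to a strongly connected component of size ≥ 2 (or has a self-loop).
The vertices on cycles are {db, cfg, log, opt, auth, core, cache, codegen} — 8 in total.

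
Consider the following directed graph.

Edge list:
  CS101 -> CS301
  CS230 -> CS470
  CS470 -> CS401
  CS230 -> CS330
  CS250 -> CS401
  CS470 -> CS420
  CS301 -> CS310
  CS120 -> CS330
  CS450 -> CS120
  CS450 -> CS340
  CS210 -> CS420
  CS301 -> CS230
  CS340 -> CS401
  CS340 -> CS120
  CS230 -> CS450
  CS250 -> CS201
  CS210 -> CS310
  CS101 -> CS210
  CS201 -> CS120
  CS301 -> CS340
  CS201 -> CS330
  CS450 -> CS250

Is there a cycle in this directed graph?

DFS with white/gray/black marking, starting from CS310:
CS310 gray
CS310 black
CS120 gray
  CS330 gray
  CS330 black
CS120 black
CS210 gray
  CS420 gray
  CS420 black
  CS210→CS310: CS310 black — skip
CS210 black
CS450 gray
  CS450→CS120: CS120 black — skip
  CS250 gray
    CS201 gray
      CS201→CS330: CS330 black — skip
      CS201→CS120: CS120 black — skip
    CS201 black
    CS401 gray
    CS401 black
  CS250 black
  CS340 gray
    CS340→CS120: CS120 black — skip
    CS340→CS401: CS401 black — skip
  CS340 black
CS450 black
CS230 gray
  CS230→CS450: CS450 black — skip
  CS470 gray
    CS470→CS401: CS401 black — skip
    CS470→CS420: CS420 black — skip
  CS470 black
  CS230→CS330: CS330 black — skip
CS230 black
CS101 gray
  CS301 gray
    CS301→CS340: CS340 black — skip
    CS301→CS310: CS310 black — skip
    CS301→CS230: CS230 black — skip
  CS301 black
  CS101→CS210: CS210 black — skip
CS101 black
Every edge goes to a white or black vertex — no back edge, so the graph is acyclic.

No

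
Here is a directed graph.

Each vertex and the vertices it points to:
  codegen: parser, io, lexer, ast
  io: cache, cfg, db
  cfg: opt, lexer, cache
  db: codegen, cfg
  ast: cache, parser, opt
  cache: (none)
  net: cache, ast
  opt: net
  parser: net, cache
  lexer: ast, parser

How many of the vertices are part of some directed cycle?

7

A vertex is on a directed cycle iff it belongs to a strongly connected component of size ≥ 2 (or has a self-loop).
The vertices on cycles are {db, io, ast, net, opt, parser, codegen} — 7 in total.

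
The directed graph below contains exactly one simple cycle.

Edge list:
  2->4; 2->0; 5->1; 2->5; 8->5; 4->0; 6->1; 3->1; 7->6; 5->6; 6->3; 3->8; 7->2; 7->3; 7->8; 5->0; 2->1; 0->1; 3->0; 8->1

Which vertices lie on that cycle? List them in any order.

DFS with gray/black marking from 3:
3 gray
  0 gray
    1 gray
    1 black
  0 black
  8 gray
    5 gray
      6 gray
        6→3: 3 is gray → back edge
Back edge closes the cycle 3 → 8 → 5 → 6 → 3; its vertices are {3, 5, 6, 8}.

3, 5, 6, 8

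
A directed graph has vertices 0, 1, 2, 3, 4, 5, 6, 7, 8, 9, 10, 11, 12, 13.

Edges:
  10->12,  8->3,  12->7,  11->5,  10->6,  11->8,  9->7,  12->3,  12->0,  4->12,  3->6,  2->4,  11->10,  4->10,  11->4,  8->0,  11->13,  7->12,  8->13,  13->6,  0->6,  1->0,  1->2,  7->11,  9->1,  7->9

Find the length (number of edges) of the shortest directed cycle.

2

For each vertex v, BFS finds the shortest path from v back to v.
The shortest such closed walk is 7 → 9 → 7, length 2.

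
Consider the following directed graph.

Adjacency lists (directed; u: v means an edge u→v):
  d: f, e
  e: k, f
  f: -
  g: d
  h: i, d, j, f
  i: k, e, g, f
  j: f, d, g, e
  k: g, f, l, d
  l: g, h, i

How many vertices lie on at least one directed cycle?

8

A vertex is on a directed cycle iff it belongs to a strongly connected component of size ≥ 2 (or has a self-loop).
The vertices on cycles are {d, e, g, h, i, j, k, l} — 8 in total.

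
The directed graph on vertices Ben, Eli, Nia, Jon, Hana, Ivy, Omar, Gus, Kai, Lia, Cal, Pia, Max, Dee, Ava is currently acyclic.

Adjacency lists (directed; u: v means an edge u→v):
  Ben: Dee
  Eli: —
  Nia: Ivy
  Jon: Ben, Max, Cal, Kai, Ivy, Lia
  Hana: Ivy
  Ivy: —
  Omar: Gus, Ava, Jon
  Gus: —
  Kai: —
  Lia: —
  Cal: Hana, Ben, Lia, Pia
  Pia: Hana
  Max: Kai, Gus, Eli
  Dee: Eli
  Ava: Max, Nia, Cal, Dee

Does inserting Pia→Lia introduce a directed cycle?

No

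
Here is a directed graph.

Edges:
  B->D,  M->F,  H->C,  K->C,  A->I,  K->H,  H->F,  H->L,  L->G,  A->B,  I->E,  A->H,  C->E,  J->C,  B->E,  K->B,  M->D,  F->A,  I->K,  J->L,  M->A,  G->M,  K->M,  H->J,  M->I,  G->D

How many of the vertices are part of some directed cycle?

A vertex is on a directed cycle iff it belongs to a strongly connected component of size ≥ 2 (or has a self-loop).
The vertices on cycles are {A, F, G, H, I, J, K, L, M} — 9 in total.

9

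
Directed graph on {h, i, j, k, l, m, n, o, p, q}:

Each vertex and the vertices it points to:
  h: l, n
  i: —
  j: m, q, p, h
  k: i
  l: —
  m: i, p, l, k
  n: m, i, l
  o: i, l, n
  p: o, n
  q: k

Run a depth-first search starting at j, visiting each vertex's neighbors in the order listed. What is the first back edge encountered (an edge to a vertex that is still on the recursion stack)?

DFS from j (visiting each vertex's neighbors in the order listed); mark gray on enter, black on exit:
j gray
  m gray
    i gray
    i black
    p gray
      o gray
        o→i: i black — skip
        l gray
        l black
        n gray
          n→m: m is gray → back edge
First back edge: n → m.

n->m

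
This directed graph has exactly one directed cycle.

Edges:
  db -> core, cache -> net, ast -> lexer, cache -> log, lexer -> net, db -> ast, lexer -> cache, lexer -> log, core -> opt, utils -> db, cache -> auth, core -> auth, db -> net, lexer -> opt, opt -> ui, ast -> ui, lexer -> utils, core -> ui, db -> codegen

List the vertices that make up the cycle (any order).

DFS with gray/black marking from db:
db gray
  net gray
  net black
  codegen gray
  codegen black
  core gray
    ui gray
    ui black
    opt gray
      opt→ui: ui black — skip
    opt black
    auth gray
    auth black
  core black
  ast gray
    lexer gray
      cache gray
        cache→net: net black — skip
        log gray
        log black
        cache→auth: auth black — skip
      cache black
      lexer→opt: opt black — skip
      lexer→log: log black — skip
      utils gray
        utils→db: db is gray → back edge
Back edge closes the cycle db → ast → lexer → utils → db; its vertices are {db, ast, lexer, utils}.

db, ast, lexer, utils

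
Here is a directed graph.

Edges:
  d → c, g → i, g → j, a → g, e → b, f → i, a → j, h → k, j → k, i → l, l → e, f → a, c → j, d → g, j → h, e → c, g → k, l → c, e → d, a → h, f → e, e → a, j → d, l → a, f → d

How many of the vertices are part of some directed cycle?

8

A vertex is on a directed cycle iff it belongs to a strongly connected component of size ≥ 2 (or has a self-loop).
The vertices on cycles are {a, c, d, e, g, i, j, l} — 8 in total.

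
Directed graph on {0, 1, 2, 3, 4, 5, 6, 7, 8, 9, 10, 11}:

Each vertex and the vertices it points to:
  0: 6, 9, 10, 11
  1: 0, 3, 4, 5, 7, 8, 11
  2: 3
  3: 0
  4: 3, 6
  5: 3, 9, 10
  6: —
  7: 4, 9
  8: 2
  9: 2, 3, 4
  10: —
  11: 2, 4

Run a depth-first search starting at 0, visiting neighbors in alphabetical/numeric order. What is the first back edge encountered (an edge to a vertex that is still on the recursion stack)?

DFS from 0 (visiting neighbors in alphabetical/numeric order); mark gray on enter, black on exit:
0 gray
  6 gray
  6 black
  9 gray
    2 gray
      3 gray
        3→0: 0 is gray → back edge
First back edge: 3 → 0.

3→0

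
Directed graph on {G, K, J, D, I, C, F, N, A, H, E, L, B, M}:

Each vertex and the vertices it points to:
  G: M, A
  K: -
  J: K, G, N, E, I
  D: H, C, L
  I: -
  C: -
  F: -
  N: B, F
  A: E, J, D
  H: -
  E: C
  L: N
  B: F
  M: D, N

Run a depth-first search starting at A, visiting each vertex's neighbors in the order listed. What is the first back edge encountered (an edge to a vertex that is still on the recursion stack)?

DFS from A (visiting each vertex's neighbors in the order listed); mark gray on enter, black on exit:
A gray
  E gray
    C gray
    C black
  E black
  J gray
    K gray
    K black
    G gray
      M gray
        D gray
          H gray
          H black
          D→C: C black — skip
          L gray
            N gray
              B gray
                F gray
                F black
              B black
              N→F: F black — skip
            N black
          L black
        D black
        M→N: N black — skip
      M black
      G→A: A is gray → back edge
First back edge: G → A.

G→A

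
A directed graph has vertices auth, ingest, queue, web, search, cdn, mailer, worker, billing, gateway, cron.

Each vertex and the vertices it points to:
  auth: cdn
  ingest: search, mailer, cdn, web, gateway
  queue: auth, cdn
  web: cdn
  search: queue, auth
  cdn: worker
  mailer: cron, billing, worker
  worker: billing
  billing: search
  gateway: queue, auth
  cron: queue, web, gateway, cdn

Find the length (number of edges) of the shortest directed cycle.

For each vertex v, BFS finds the shortest path from v back to v.
The shortest such closed walk is worker → billing → search → auth → cdn → worker, length 5.

5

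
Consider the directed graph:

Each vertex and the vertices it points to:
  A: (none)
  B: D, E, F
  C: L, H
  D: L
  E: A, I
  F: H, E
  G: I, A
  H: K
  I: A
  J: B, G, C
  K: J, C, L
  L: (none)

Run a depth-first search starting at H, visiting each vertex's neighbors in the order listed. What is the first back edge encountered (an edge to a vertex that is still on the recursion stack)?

DFS from H (visiting each vertex's neighbors in the order listed); mark gray on enter, black on exit:
H gray
  K gray
    J gray
      B gray
        D gray
          L gray
          L black
        D black
        E gray
          A gray
          A black
          I gray
            I→A: A black — skip
          I black
        E black
        F gray
          F→H: H is gray → back edge
First back edge: F → H.

F→H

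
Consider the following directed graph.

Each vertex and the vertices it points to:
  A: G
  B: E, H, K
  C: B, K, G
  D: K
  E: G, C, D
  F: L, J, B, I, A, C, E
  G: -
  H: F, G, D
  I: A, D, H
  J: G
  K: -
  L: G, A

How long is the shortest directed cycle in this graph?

3

For each vertex v, BFS finds the shortest path from v back to v.
The shortest such closed walk is F → I → H → F, length 3.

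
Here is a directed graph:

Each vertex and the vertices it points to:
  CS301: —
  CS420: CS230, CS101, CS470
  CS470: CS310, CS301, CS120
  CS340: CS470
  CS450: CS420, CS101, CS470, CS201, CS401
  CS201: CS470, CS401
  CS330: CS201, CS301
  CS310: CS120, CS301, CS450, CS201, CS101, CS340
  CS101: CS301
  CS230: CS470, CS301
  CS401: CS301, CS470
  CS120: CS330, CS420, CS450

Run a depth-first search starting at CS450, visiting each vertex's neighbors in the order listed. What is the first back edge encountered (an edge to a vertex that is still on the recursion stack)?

DFS from CS450 (visiting each vertex's neighbors in the order listed); mark gray on enter, black on exit:
CS450 gray
  CS420 gray
    CS230 gray
      CS470 gray
        CS310 gray
          CS120 gray
            CS330 gray
              CS201 gray
                CS201→CS470: CS470 is gray → back edge
First back edge: CS201 → CS470.

CS201→CS470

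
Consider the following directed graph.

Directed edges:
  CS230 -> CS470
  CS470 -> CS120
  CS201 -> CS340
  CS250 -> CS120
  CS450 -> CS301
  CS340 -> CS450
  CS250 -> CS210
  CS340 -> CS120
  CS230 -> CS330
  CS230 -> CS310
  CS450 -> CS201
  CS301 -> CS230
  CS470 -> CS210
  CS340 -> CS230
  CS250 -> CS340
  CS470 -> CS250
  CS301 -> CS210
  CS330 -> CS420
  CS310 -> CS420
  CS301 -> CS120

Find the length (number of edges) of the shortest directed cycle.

For each vertex v, BFS finds the shortest path from v back to v.
The shortest such closed walk is CS340 → CS450 → CS201 → CS340, length 3.

3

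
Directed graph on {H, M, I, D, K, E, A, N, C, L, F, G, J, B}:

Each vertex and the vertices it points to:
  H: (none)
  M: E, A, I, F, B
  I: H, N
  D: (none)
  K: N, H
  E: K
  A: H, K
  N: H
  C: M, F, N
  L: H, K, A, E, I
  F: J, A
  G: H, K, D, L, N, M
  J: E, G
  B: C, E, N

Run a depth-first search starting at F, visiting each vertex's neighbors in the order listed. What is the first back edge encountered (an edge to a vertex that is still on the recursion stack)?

M→F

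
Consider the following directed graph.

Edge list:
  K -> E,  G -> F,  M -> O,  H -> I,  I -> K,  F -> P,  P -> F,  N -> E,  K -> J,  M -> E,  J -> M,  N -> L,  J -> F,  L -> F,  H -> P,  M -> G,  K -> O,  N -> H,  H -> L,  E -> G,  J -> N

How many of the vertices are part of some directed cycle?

A vertex is on a directed cycle iff it belongs to a strongly connected component of size ≥ 2 (or has a self-loop).
The vertices on cycles are {F, H, I, J, K, N, P} — 7 in total.

7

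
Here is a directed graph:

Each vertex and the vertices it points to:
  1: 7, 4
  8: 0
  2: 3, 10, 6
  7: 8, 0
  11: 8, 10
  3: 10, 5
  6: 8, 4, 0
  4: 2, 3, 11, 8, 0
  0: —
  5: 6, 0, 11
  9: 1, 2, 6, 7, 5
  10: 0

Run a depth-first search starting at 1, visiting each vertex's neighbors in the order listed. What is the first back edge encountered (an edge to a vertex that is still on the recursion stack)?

6→4

DFS from 1 (visiting each vertex's neighbors in the order listed); mark gray on enter, black on exit:
1 gray
  7 gray
    8 gray
      0 gray
      0 black
    8 black
    7→0: 0 black — skip
  7 black
  4 gray
    2 gray
      3 gray
        10 gray
          10→0: 0 black — skip
        10 black
        5 gray
          6 gray
            6→8: 8 black — skip
            6→4: 4 is gray → back edge
First back edge: 6 → 4.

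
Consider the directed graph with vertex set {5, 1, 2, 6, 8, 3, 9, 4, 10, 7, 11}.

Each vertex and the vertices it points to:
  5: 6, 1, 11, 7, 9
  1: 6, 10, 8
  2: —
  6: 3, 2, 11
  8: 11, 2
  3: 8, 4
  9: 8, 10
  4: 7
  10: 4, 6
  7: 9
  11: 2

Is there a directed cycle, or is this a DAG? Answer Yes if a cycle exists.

Yes

DFS with white/gray/black marking, starting from 4:
4 gray
  7 gray
    9 gray
      8 gray
        11 gray
          2 gray
          2 black
        11 black
        8→2: 2 black — skip
      8 black
      10 gray
        10→4: 4 is gray → back edge
Back edge found, so a cycle exists: 4 → 7 → 9 → 10 → 4.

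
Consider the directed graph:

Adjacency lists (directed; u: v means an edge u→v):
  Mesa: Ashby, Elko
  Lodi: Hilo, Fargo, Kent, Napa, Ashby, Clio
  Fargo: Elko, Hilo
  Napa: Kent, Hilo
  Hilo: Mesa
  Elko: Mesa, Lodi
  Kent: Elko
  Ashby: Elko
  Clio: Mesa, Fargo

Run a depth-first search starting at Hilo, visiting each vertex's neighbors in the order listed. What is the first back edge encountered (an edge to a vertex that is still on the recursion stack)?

Elko->Mesa

DFS from Hilo (visiting each vertex's neighbors in the order listed); mark gray on enter, black on exit:
Hilo gray
  Mesa gray
    Ashby gray
      Elko gray
        Elko→Mesa: Mesa is gray → back edge
First back edge: Elko → Mesa.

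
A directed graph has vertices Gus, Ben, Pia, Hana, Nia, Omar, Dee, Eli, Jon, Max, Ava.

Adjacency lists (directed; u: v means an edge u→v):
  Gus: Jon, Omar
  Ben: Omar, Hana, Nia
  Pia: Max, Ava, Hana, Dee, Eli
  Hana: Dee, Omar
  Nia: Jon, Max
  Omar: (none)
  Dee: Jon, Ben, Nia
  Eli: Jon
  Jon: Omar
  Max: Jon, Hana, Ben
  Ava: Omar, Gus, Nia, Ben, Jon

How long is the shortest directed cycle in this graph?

3

For each vertex v, BFS finds the shortest path from v back to v.
The shortest such closed walk is Dee → Ben → Hana → Dee, length 3.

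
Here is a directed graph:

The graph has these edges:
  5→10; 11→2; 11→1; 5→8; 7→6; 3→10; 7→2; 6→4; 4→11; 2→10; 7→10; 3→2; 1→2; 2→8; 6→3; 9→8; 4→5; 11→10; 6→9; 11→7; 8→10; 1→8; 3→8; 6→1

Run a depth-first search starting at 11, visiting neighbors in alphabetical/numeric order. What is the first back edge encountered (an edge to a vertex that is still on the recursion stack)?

DFS from 11 (visiting neighbors in alphabetical/numeric order); mark gray on enter, black on exit:
11 gray
  1 gray
    2 gray
      8 gray
        10 gray
        10 black
      8 black
      2→10: 10 black — skip
    2 black
    1→8: 8 black — skip
  1 black
  11→2: 2 black — skip
  7 gray
    7→2: 2 black — skip
    6 gray
      6→1: 1 black — skip
      3 gray
        3→2: 2 black — skip
        3→8: 8 black — skip
        3→10: 10 black — skip
      3 black
      4 gray
        5 gray
          5→8: 8 black — skip
          5→10: 10 black — skip
        5 black
        4→11: 11 is gray → back edge
First back edge: 4 → 11.

4→11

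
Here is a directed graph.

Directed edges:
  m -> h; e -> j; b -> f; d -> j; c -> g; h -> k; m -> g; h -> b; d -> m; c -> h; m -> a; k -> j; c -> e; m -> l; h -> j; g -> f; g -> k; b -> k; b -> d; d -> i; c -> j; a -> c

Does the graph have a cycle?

DFS with white/gray/black marking, starting from c:
c gray
  j gray
  j black
  g gray
    k gray
      k→j: j black — skip
    k black
    f gray
    f black
  g black
  h gray
    h→k: k black — skip
    h→j: j black — skip
    b gray
      b→f: f black — skip
      d gray
        m gray
          l gray
          l black
          m→g: g black — skip
          a gray
            a→c: c is gray → back edge
Back edge found, so a cycle exists: c → h → b → d → m → a → c.

Yes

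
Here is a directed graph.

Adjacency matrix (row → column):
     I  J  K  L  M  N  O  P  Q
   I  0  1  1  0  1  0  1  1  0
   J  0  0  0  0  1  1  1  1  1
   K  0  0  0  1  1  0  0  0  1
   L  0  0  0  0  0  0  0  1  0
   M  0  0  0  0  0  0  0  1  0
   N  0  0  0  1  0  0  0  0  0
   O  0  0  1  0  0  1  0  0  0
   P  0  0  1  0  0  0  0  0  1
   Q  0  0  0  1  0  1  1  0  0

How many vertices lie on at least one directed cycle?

A vertex is on a directed cycle iff it belongs to a strongly connected component of size ≥ 2 (or has a self-loop).
The vertices on cycles are {K, L, M, N, O, P, Q} — 7 in total.

7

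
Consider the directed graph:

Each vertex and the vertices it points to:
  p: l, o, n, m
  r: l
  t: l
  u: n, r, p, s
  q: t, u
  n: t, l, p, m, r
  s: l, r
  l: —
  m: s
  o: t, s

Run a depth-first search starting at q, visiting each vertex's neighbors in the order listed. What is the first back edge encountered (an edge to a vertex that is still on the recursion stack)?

p→n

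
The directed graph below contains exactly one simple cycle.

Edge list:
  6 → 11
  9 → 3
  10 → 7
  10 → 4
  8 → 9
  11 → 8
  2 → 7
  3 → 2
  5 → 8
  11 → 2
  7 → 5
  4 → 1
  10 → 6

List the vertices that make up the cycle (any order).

DFS with gray/black marking from 7:
7 gray
  5 gray
    8 gray
      9 gray
        3 gray
          2 gray
            2→7: 7 is gray → back edge
Back edge closes the cycle 7 → 5 → 8 → 9 → 3 → 2 → 7; its vertices are {2, 3, 5, 7, 8, 9}.

2, 3, 5, 7, 8, 9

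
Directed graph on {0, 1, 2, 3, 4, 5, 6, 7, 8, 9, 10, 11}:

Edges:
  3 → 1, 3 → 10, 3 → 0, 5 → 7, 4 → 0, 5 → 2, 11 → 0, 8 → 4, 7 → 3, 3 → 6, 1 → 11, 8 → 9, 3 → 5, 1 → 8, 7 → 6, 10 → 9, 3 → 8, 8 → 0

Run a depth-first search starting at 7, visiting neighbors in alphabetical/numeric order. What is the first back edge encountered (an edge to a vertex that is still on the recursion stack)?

5→7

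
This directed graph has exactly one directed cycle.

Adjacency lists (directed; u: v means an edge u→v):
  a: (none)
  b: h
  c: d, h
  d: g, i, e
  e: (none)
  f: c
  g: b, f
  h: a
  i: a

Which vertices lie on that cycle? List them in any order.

c, d, f, g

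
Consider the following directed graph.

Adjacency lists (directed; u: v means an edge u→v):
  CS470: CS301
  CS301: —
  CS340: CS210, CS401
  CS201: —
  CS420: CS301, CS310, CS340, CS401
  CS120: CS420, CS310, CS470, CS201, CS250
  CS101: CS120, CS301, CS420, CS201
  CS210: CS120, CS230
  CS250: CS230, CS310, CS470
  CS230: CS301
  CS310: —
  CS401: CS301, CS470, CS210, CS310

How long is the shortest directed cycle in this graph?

4

For each vertex v, BFS finds the shortest path from v back to v.
The shortest such closed walk is CS120 → CS420 → CS401 → CS210 → CS120, length 4.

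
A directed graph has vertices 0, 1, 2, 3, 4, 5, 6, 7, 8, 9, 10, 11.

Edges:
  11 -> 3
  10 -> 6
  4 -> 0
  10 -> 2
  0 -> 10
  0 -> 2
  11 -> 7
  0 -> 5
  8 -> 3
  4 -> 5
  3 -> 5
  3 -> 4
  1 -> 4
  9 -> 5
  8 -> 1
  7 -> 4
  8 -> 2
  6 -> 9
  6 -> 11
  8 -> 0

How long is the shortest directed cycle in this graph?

6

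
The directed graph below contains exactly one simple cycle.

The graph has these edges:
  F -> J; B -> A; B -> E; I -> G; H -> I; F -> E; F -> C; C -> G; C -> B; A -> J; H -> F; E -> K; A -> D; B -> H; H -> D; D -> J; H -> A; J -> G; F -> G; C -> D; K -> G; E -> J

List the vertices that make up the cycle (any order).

B, C, F, H

DFS with gray/black marking from B:
B gray
  E gray
    J gray
      G gray
      G black
    J black
    K gray
      K→G: G black — skip
    K black
  E black
  A gray
    A→J: J black — skip
    D gray
      D→J: J black — skip
    D black
  A black
  H gray
    I gray
      I→G: G black — skip
    I black
    H→D: D black — skip
    H→A: A black — skip
    F gray
      C gray
        C→D: D black — skip
        C→B: B is gray → back edge
Back edge closes the cycle B → H → F → C → B; its vertices are {B, C, F, H}.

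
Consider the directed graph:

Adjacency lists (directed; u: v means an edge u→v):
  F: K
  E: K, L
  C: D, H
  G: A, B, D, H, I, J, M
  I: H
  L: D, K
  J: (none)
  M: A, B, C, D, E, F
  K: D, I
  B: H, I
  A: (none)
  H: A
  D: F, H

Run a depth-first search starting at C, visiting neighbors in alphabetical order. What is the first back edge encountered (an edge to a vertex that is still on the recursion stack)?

K->D

DFS from C (visiting neighbors in alphabetical order); mark gray on enter, black on exit:
C gray
  D gray
    F gray
      K gray
        K→D: D is gray → back edge
First back edge: K → D.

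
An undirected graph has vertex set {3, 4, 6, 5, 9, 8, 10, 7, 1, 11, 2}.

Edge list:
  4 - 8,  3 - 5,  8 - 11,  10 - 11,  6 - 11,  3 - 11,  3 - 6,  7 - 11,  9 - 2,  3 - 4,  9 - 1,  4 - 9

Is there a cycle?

DFS, tracking each vertex's parent; an edge to a visited non-parent vertex closes a cycle.
Start from 3:
visit 3 (parent –)
  visit 4 (parent 3)
    visit 8 (parent 4)
      8–4: parent, skip
      visit 11 (parent 8)
        11–8: parent, skip
        11–3: 3 visited and ≠ parent → cycle
Cycle: 3 – 4 – 8 – 11 – 3.

Yes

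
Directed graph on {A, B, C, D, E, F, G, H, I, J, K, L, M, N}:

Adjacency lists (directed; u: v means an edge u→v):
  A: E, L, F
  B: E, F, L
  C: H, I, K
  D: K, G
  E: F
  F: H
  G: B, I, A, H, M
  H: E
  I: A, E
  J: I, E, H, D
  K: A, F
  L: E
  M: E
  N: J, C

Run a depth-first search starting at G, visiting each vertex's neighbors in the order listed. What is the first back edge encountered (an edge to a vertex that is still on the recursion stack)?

H->E

DFS from G (visiting each vertex's neighbors in the order listed); mark gray on enter, black on exit:
G gray
  B gray
    E gray
      F gray
        H gray
          H→E: E is gray → back edge
First back edge: H → E.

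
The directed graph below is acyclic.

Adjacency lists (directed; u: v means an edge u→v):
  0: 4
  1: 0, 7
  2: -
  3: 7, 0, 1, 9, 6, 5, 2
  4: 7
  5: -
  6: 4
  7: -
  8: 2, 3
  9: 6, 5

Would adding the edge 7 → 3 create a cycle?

Yes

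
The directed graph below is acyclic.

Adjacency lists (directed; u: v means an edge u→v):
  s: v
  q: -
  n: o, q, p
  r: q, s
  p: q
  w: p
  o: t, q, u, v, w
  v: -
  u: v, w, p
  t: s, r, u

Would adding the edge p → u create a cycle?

Adding p→u creates a cycle iff u can already reach p.
Path from u: u → p.
So u → … → p → u is a cycle.

Yes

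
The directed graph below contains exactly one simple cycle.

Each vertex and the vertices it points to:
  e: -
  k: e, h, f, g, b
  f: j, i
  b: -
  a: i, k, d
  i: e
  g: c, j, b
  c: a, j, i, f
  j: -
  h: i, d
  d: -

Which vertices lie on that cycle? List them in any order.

DFS with gray/black marking from c:
c gray
  a gray
    i gray
      e gray
      e black
    i black
    k gray
      k→e: e black — skip
      h gray
        h→i: i black — skip
        d gray
        d black
      h black
      f gray
        j gray
        j black
        f→i: i black — skip
      f black
      g gray
        g→c: c is gray → back edge
Back edge closes the cycle c → a → k → g → c; its vertices are {a, c, g, k}.

a, c, g, k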